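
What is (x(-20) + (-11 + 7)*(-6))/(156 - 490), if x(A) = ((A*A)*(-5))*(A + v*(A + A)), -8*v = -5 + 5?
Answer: -20012/167 ≈ -119.83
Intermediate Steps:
v = 0 (v = -(-5 + 5)/8 = -⅛*0 = 0)
x(A) = -5*A³ (x(A) = ((A*A)*(-5))*(A + 0*(A + A)) = (A²*(-5))*(A + 0*(2*A)) = (-5*A²)*(A + 0) = (-5*A²)*A = -5*A³)
(x(-20) + (-11 + 7)*(-6))/(156 - 490) = (-5*(-20)³ + (-11 + 7)*(-6))/(156 - 490) = (-5*(-8000) - 4*(-6))/(-334) = (40000 + 24)*(-1/334) = 40024*(-1/334) = -20012/167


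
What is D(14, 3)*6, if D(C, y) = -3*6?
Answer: -108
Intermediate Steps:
D(C, y) = -18
D(14, 3)*6 = -18*6 = -108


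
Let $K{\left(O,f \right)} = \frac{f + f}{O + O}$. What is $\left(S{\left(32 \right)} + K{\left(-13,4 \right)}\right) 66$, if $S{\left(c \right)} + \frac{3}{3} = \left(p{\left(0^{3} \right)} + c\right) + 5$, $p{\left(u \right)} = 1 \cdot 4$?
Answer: $\frac{34056}{13} \approx 2619.7$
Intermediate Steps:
$p{\left(u \right)} = 4$
$S{\left(c \right)} = 8 + c$ ($S{\left(c \right)} = -1 + \left(\left(4 + c\right) + 5\right) = -1 + \left(9 + c\right) = 8 + c$)
$K{\left(O,f \right)} = \frac{f}{O}$ ($K{\left(O,f \right)} = \frac{2 f}{2 O} = 2 f \frac{1}{2 O} = \frac{f}{O}$)
$\left(S{\left(32 \right)} + K{\left(-13,4 \right)}\right) 66 = \left(\left(8 + 32\right) + \frac{4}{-13}\right) 66 = \left(40 + 4 \left(- \frac{1}{13}\right)\right) 66 = \left(40 - \frac{4}{13}\right) 66 = \frac{516}{13} \cdot 66 = \frac{34056}{13}$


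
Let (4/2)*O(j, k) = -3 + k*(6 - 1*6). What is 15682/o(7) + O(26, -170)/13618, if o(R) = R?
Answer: 427114931/190652 ≈ 2240.3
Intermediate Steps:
O(j, k) = -3/2 (O(j, k) = (-3 + k*(6 - 1*6))/2 = (-3 + k*(6 - 6))/2 = (-3 + k*0)/2 = (-3 + 0)/2 = (1/2)*(-3) = -3/2)
15682/o(7) + O(26, -170)/13618 = 15682/7 - 3/2/13618 = 15682*(1/7) - 3/2*1/13618 = 15682/7 - 3/27236 = 427114931/190652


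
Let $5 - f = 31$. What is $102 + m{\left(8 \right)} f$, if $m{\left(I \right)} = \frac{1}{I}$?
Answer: $\frac{395}{4} \approx 98.75$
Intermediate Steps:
$f = -26$ ($f = 5 - 31 = -26$)
$102 + m{\left(8 \right)} f = 102 + \frac{1}{8} \left(-26\right) = 102 - \frac{13}{4} = \frac{395}{4}$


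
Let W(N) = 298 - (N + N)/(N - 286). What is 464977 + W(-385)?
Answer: 28381705/61 ≈ 4.6527e+5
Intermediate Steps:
W(N) = 298 - 2*N/(-286 + N)
464977 + W(-385) = 464977 + 4*(-21307 + 74*(-385))/(-286 - 385) = 464977 + 4*(-21307 - 28490)/(-671) = 464977 + 4*(-1/671)*(-49797) = 464977 + 18108/61 = 28381705/61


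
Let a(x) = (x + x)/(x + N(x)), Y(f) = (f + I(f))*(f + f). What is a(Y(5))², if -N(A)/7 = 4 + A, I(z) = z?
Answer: 2500/24649 ≈ 0.10142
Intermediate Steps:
N(A) = -28 - 7*A (N(A) = -7*(4 + A) = -28 - 7*A)
Y(f) = 4*f² (Y(f) = (f + f)*(f + f) = (2*f)*(2*f) = 4*f²)
a(x) = 2*x/(-28 - 6*x) (a(x) = (x + x)/(x + (-28 - 7*x)) = (2*x)/(-28 - 6*x) = 2*x/(-28 - 6*x))
a(Y(5))² = (-4*5²/(14 + 3*(4*5²)))² = (-4*25/(14 + 3*(4*25)))² = (-1*100/(14 + 3*100))² = (-1*100/(14 + 300))² = (-1*100/314)² = (-1*100*1/314)² = (-50/157)² = 2500/24649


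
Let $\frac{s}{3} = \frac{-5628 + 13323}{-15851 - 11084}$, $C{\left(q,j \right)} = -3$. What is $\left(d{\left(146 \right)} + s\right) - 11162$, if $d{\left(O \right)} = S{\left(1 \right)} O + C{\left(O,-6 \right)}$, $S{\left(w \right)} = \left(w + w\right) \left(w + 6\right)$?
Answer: $- \frac{49139444}{5387} \approx -9121.9$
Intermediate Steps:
$S{\left(w \right)} = 2 w \left(6 + w\right)$
$d{\left(O \right)} = -3 + 14 O$ ($d{\left(O \right)} = 2 \cdot 1 \left(6 + 1\right) O - 3 = 2 \cdot 1 \cdot 7 O - 3 = 14 O - 3 = -3 + 14 O$)
$s = - \frac{4617}{5387}$ ($s = 3 \frac{-5628 + 13323}{-15851 - 11084} = 3 \frac{7695}{-26935} = 3 \cdot 7695 \left(- \frac{1}{26935}\right) = 3 \left(- \frac{1539}{5387}\right) = - \frac{4617}{5387} \approx -0.85706$)
$\left(d{\left(146 \right)} + s\right) - 11162 = \left(\left(-3 + 14 \cdot 146\right) - \frac{4617}{5387}\right) - 11162 = \left(\left(-3 + 2044\right) - \frac{4617}{5387}\right) - 11162 = \left(2041 - \frac{4617}{5387}\right) - 11162 = \frac{10990250}{5387} - 11162 = - \frac{49139444}{5387}$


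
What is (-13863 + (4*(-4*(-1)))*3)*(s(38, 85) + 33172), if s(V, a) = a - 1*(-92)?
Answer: -460716435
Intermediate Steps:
s(V, a) = 92 + a (s(V, a) = a + 92 = 92 + a)
(-13863 + (4*(-4*(-1)))*3)*(s(38, 85) + 33172) = (-13863 + (4*(-4*(-1)))*3)*((92 + 85) + 33172) = (-13863 + (4*4)*3)*(177 + 33172) = (-13863 + 16*3)*33349 = (-13863 + 48)*33349 = -13815*33349 = -460716435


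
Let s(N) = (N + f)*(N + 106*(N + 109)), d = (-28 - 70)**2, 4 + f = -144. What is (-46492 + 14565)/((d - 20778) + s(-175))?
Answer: -31927/2305059 ≈ -0.013851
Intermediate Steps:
f = -148 (f = -4 - 144 = -148)
d = 9604 (d = (-98)**2 = 9604)
s(N) = (-148 + N)*(11554 + 107*N) (s(N) = (N - 148)*(N + 106*(N + 109)) = (-148 + N)*(N + 106*(109 + N)) = (-148 + N)*(N + (11554 + 106*N)) = (-148 + N)*(11554 + 107*N))
(-46492 + 14565)/((d - 20778) + s(-175)) = (-46492 + 14565)/((9604 - 20778) + (-1709992 - 4282*(-175) + 107*(-175)**2)) = -31927/(-11174 + (-1709992 + 749350 + 107*30625)) = -31927/(-11174 + (-1709992 + 749350 + 3276875)) = -31927/(-11174 + 2316233) = -31927/2305059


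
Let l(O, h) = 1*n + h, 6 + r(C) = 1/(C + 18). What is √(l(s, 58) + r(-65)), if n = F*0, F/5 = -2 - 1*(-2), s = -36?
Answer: √114821/47 ≈ 7.2096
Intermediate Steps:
F = 0 (F = 5*(-2 - 1*(-2)) = 5*(-2 + 2) = 5*0 = 0)
n = 0 (n = 0*0 = 0)
r(C) = -6 + 1/(18 + C) (r(C) = -6 + 1/(C + 18) = -6 + 1/(18 + C))
l(O, h) = h (l(O, h) = 1*0 + h = 0 + h = h)
√(l(s, 58) + r(-65)) = √(58 + (-107 - 6*(-65))/(18 - 65)) = √(58 + (-107 + 390)/(-47)) = √(58 - 1/47*283) = √(58 - 283/47) = √(2443/47) = √114821/47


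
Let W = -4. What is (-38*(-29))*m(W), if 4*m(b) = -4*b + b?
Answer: 3306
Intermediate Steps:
m(b) = -3*b/4 (m(b) = (-4*b + b)/4 = (-3*b)/4 = -3*b/4)
(-38*(-29))*m(W) = (-38*(-29))*(-¾*(-4)) = 1102*3 = 3306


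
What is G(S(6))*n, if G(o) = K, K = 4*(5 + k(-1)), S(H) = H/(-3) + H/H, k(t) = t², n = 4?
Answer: 96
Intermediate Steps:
S(H) = 1 - H/3 (S(H) = H*(-⅓) + 1 = -H/3 + 1 = 1 - H/3)
K = 24 (K = 4*(5 + (-1)²) = 4*(5 + 1) = 4*6 = 24)
G(o) = 24
G(S(6))*n = 24*4 = 96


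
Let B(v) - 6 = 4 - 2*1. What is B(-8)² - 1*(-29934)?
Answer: 29998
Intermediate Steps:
B(v) = 8 (B(v) = 6 + (4 - 2*1) = 6 + (4 - 2) = 6 + 2 = 8)
B(-8)² - 1*(-29934) = 8² - 1*(-29934) = 64 + 29934 = 29998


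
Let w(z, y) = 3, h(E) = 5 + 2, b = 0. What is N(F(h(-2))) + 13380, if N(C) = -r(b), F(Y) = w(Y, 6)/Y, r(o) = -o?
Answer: 13380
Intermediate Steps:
h(E) = 7
F(Y) = 3/Y
N(C) = 0 (N(C) = -(-1)*0 = -1*0 = 0)
N(F(h(-2))) + 13380 = 0 + 13380 = 13380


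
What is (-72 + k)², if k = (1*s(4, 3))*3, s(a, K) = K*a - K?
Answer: 2025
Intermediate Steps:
s(a, K) = -K + K*a
k = 27 (k = (1*(3*(-1 + 4)))*3 = (1*(3*3))*3 = (1*9)*3 = 9*3 = 27)
(-72 + k)² = (-72 + 27)² = (-45)² = 2025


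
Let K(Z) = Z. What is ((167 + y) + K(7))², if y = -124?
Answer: 2500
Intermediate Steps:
((167 + y) + K(7))² = ((167 - 124) + 7)² = (43 + 7)² = 50² = 2500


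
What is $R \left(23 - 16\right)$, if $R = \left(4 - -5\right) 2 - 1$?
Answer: $119$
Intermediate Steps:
$R = 17$ ($R = \left(4 + 5\right) 2 - 1 = 9 \cdot 2 - 1 = 18 - 1 = 17$)
$R \left(23 - 16\right) = 17 \left(23 - 16\right) = 17 \cdot 7 = 119$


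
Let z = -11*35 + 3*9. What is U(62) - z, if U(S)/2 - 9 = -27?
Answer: 322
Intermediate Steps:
U(S) = -36 (U(S) = 18 + 2*(-27) = 18 - 54 = -36)
z = -358 (z = -385 + 27 = -358)
U(62) - z = -36 - 1*(-358) = -36 + 358 = 322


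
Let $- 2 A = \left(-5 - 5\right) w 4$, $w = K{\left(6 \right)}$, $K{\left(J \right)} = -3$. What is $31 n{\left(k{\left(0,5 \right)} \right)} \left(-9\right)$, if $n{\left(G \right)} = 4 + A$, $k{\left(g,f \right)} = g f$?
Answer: $15624$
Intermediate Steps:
$w = -3$
$k{\left(g,f \right)} = f g$
$A = -60$ ($A = - \frac{\left(-5 - 5\right) \left(\left(-3\right) 4\right)}{2} = - \frac{\left(-10\right) \left(-12\right)}{2} = \left(- \frac{1}{2}\right) 120 = -60$)
$n{\left(G \right)} = -56$ ($n{\left(G \right)} = 4 - 60 = -56$)
$31 n{\left(k{\left(0,5 \right)} \right)} \left(-9\right) = 31 \left(-56\right) \left(-9\right) = \left(-1736\right) \left(-9\right) = 15624$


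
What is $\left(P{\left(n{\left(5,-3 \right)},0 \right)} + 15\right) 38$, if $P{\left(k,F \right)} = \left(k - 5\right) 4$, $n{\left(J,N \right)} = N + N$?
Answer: $-1102$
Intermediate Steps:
$n{\left(J,N \right)} = 2 N$
$P{\left(k,F \right)} = -20 + 4 k$ ($P{\left(k,F \right)} = \left(-5 + k\right) 4 = -20 + 4 k$)
$\left(P{\left(n{\left(5,-3 \right)},0 \right)} + 15\right) 38 = \left(\left(-20 + 4 \cdot 2 \left(-3\right)\right) + 15\right) 38 = \left(\left(-20 + 4 \left(-6\right)\right) + 15\right) 38 = \left(\left(-20 - 24\right) + 15\right) 38 = \left(-44 + 15\right) 38 = \left(-29\right) 38 = -1102$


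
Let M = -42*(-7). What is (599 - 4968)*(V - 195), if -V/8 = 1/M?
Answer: 125254861/147 ≈ 8.5207e+5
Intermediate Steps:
M = 294
V = -4/147 (V = -8/294 = -8*1/294 = -4/147 ≈ -0.027211)
(599 - 4968)*(V - 195) = (599 - 4968)*(-4/147 - 195) = -4369*(-28669/147) = 125254861/147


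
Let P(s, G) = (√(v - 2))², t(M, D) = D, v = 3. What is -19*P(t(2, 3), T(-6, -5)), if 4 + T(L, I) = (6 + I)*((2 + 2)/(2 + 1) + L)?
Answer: -19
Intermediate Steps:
T(L, I) = -4 + (6 + I)*(4/3 + L) (T(L, I) = -4 + (6 + I)*((2 + 2)/(2 + 1) + L) = -4 + (6 + I)*(4/3 + L))
P(s, G) = 1 (P(s, G) = (√(3 - 2))² = (√1)² = 1² = 1)
-19*P(t(2, 3), T(-6, -5)) = -19*1 = -19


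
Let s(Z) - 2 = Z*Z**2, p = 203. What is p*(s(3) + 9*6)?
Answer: 16849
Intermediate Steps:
s(Z) = 2 + Z**3 (s(Z) = 2 + Z*Z**2 = 2 + Z**3)
p*(s(3) + 9*6) = 203*((2 + 3**3) + 9*6) = 203*((2 + 27) + 54) = 203*(29 + 54) = 203*83 = 16849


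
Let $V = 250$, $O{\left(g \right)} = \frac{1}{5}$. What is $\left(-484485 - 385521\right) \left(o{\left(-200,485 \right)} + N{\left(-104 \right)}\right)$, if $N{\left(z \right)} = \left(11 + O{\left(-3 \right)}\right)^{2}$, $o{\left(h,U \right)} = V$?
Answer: $- \frac{8165876316}{25} \approx -3.2664 \cdot 10^{8}$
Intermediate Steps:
$O{\left(g \right)} = \frac{1}{5}$
$o{\left(h,U \right)} = 250$
$N{\left(z \right)} = \frac{3136}{25}$ ($N{\left(z \right)} = \left(11 + \frac{1}{5}\right)^{2} = \left(\frac{56}{5}\right)^{2} = \frac{3136}{25}$)
$\left(-484485 - 385521\right) \left(o{\left(-200,485 \right)} + N{\left(-104 \right)}\right) = \left(-484485 - 385521\right) \left(250 + \frac{3136}{25}\right) = \left(-870006\right) \frac{9386}{25} = - \frac{8165876316}{25}$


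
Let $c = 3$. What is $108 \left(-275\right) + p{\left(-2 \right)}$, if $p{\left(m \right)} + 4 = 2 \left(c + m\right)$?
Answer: $-29702$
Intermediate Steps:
$p{\left(m \right)} = 2 + 2 m$ ($p{\left(m \right)} = -4 + 2 \left(3 + m\right) = -4 + \left(6 + 2 m\right) = 2 + 2 m$)
$108 \left(-275\right) + p{\left(-2 \right)} = 108 \left(-275\right) + \left(2 + 2 \left(-2\right)\right) = -29700 + \left(2 - 4\right) = -29700 - 2 = -29702$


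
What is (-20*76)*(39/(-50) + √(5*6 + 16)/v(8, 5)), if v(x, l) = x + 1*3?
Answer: 5928/5 - 1520*√46/11 ≈ 248.41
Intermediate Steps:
v(x, l) = 3 + x (v(x, l) = x + 3 = 3 + x)
(-20*76)*(39/(-50) + √(5*6 + 16)/v(8, 5)) = (-20*76)*(39/(-50) + √(5*6 + 16)/(3 + 8)) = -1520*(39*(-1/50) + √(30 + 16)/11) = -1520*(-39/50 + √46*(1/11)) = -1520*(-39/50 + √46/11) = 5928/5 - 1520*√46/11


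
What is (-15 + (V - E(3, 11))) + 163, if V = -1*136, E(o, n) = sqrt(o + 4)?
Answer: 12 - sqrt(7) ≈ 9.3542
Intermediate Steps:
E(o, n) = sqrt(4 + o)
V = -136
(-15 + (V - E(3, 11))) + 163 = (-15 + (-136 - sqrt(4 + 3))) + 163 = (-15 + (-136 - sqrt(7))) + 163 = (-151 - sqrt(7)) + 163 = 12 - sqrt(7)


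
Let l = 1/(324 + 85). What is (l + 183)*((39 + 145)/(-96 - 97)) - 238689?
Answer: -18855165625/78937 ≈ -2.3886e+5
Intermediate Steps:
l = 1/409 ≈ 0.0024450
(l + 183)*((39 + 145)/(-96 - 97)) - 238689 = (1/409 + 183)*((39 + 145)/(-96 - 97)) - 238689 = 74848*(184/(-193))/409 - 238689 = 74848*(184*(-1/193))/409 - 238689 = (74848/409)*(-184/193) - 238689 = -13772032/78937 - 238689 = -18855165625/78937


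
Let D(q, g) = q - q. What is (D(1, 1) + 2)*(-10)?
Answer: -20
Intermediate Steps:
D(q, g) = 0
(D(1, 1) + 2)*(-10) = (0 + 2)*(-10) = 2*(-10) = -20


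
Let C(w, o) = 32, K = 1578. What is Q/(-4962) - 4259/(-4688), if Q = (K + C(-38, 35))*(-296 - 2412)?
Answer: 10230125299/11630928 ≈ 879.56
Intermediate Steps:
Q = -4359880 (Q = (1578 + 32)*(-296 - 2412) = 1610*(-2708) = -4359880)
Q/(-4962) - 4259/(-4688) = -4359880/(-4962) - 4259/(-4688) = -4359880*(-1/4962) - 4259*(-1/4688) = 2179940/2481 + 4259/4688 = 10230125299/11630928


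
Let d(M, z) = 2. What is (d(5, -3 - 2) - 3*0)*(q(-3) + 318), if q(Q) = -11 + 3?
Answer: 620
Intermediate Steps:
q(Q) = -8
(d(5, -3 - 2) - 3*0)*(q(-3) + 318) = (2 - 3*0)*(-8 + 318) = (2 + 0)*310 = 2*310 = 620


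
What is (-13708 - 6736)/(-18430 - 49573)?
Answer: 20444/68003 ≈ 0.30063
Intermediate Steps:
(-13708 - 6736)/(-18430 - 49573) = -20444/(-68003) = -20444*(-1/68003) = 20444/68003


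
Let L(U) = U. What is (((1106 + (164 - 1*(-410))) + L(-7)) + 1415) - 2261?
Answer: 827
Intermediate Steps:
(((1106 + (164 - 1*(-410))) + L(-7)) + 1415) - 2261 = (((1106 + (164 - 1*(-410))) - 7) + 1415) - 2261 = (((1106 + (164 + 410)) - 7) + 1415) - 2261 = (((1106 + 574) - 7) + 1415) - 2261 = ((1680 - 7) + 1415) - 2261 = (1673 + 1415) - 2261 = 3088 - 2261 = 827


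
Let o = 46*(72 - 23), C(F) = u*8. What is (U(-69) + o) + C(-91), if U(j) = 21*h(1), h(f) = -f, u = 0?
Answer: 2233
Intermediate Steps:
C(F) = 0 (C(F) = 0*8 = 0)
U(j) = -21 (U(j) = 21*(-1*1) = 21*(-1) = -21)
o = 2254 (o = 46*49 = 2254)
(U(-69) + o) + C(-91) = (-21 + 2254) + 0 = 2233 + 0 = 2233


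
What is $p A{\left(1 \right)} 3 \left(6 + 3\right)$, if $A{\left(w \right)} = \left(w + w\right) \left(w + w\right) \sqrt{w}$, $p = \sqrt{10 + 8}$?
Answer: $324 \sqrt{2} \approx 458.21$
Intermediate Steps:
$p = 3 \sqrt{2}$ ($p = \sqrt{18} = 3 \sqrt{2} \approx 4.2426$)
$A{\left(w \right)} = 4 w^{\frac{5}{2}}$ ($A{\left(w \right)} = 2 w 2 w \sqrt{w} = 4 w^{2} \sqrt{w} = 4 w^{\frac{5}{2}}$)
$p A{\left(1 \right)} 3 \left(6 + 3\right) = 3 \sqrt{2} \cdot 4 \cdot 1^{\frac{5}{2}} \cdot 3 \left(6 + 3\right) = 3 \sqrt{2} \cdot 4 \cdot 1 \cdot 3 \cdot 9 = 3 \sqrt{2} \cdot 4 \cdot 27 = 12 \sqrt{2} \cdot 27 = 324 \sqrt{2}$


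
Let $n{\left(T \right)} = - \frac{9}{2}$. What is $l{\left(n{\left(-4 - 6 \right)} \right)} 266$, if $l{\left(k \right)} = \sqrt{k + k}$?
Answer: $798 i \approx 798.0 i$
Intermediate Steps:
$n{\left(T \right)} = - \frac{9}{2}$ ($n{\left(T \right)} = \left(-9\right) \frac{1}{2} = - \frac{9}{2}$)
$l{\left(k \right)} = \sqrt{2} \sqrt{k}$ ($l{\left(k \right)} = \sqrt{2 k} = \sqrt{2} \sqrt{k}$)
$l{\left(n{\left(-4 - 6 \right)} \right)} 266 = \sqrt{2} \sqrt{- \frac{9}{2}} \cdot 266 = \sqrt{2} \frac{3 i \sqrt{2}}{2} \cdot 266 = 3 i 266 = 798 i$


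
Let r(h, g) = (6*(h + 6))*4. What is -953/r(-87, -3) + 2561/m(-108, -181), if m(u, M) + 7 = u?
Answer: -4868989/223560 ≈ -21.779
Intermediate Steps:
m(u, M) = -7 + u
r(h, g) = 144 + 24*h (r(h, g) = (6*(6 + h))*4 = (36 + 6*h)*4 = 144 + 24*h)
-953/r(-87, -3) + 2561/m(-108, -181) = -953/(144 + 24*(-87)) + 2561/(-7 - 108) = -953/(144 - 2088) + 2561/(-115) = -953/(-1944) + 2561*(-1/115) = -953*(-1/1944) - 2561/115 = 953/1944 - 2561/115 = -4868989/223560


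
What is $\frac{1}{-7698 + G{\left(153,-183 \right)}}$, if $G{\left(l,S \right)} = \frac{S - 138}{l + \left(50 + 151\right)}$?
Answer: $- \frac{118}{908471} \approx -0.00012989$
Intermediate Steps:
$G{\left(l,S \right)} = \frac{-138 + S}{201 + l}$ ($G{\left(l,S \right)} = \frac{-138 + S}{l + 201} = \frac{-138 + S}{201 + l}$)
$\frac{1}{-7698 + G{\left(153,-183 \right)}} = \frac{1}{-7698 + \frac{-138 - 183}{201 + 153}} = \frac{1}{-7698 + \frac{1}{354} \left(-321\right)} = \frac{1}{-7698 - \frac{107}{118}} = \frac{1}{- \frac{908471}{118}} = - \frac{118}{908471}$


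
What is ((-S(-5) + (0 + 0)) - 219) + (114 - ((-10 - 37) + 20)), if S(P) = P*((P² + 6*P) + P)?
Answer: -128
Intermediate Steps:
S(P) = P*(P² + 7*P)
((-S(-5) + (0 + 0)) - 219) + (114 - ((-10 - 37) + 20)) = ((-(-5)²*(7 - 5) + (0 + 0)) - 219) + (114 - ((-10 - 37) + 20)) = ((-25*2 + 0) - 219) + (114 - (-47 + 20)) = ((-1*50 + 0) - 219) + (114 - 1*(-27)) = ((-50 + 0) - 219) + (114 + 27) = (-50 - 219) + 141 = -269 + 141 = -128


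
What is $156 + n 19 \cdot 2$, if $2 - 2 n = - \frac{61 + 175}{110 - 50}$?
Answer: $\frac{4031}{15} \approx 268.73$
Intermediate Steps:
$n = \frac{89}{30}$ ($n = 1 - \frac{\left(-1\right) \frac{61 + 175}{110 - 50}}{2} = 1 - \frac{\left(-1\right) \frac{236}{60}}{2} = 1 - \frac{\left(-1\right) 236 \cdot \frac{1}{60}}{2} = 1 - \frac{\left(-1\right) \frac{59}{15}}{2} = 1 - - \frac{59}{30} = 1 + \frac{59}{30} = \frac{89}{30} \approx 2.9667$)
$156 + n 19 \cdot 2 = 156 + \frac{89 \cdot 19 \cdot 2}{30} = 156 + \frac{89}{30} \cdot 38 = 156 + \frac{1691}{15} = \frac{4031}{15}$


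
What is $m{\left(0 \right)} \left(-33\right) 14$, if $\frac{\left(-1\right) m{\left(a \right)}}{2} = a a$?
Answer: $0$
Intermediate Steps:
$m{\left(a \right)} = - 2 a^{2}$ ($m{\left(a \right)} = - 2 a a = - 2 a^{2}$)
$m{\left(0 \right)} \left(-33\right) 14 = - 2 \cdot 0^{2} \left(-33\right) 14 = \left(-2\right) 0 \left(-33\right) 14 = 0 \left(-33\right) 14 = 0 \cdot 14 = 0$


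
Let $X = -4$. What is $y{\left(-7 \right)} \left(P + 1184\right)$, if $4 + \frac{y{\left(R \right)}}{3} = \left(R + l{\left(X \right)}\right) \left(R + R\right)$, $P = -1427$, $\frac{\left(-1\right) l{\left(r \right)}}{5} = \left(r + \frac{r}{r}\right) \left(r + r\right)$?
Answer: $-1293246$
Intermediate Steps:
$l{\left(r \right)} = - 10 r \left(1 + r\right)$ ($l{\left(r \right)} = - 5 \left(r + \frac{r}{r}\right) \left(r + r\right) = - 5 \left(r + 1\right) 2 r = - 5 \left(1 + r\right) 2 r = - 5 \cdot 2 r \left(1 + r\right) = - 10 r \left(1 + r\right)$)
$y{\left(R \right)} = -12 + 6 R \left(-120 + R\right)$ ($y{\left(R \right)} = -12 + 3 \left(R - - 40 \left(1 - 4\right)\right) \left(R + R\right) = -12 + 3 \left(R - \left(-40\right) \left(-3\right)\right) 2 R = -12 + 3 \left(R - 120\right) 2 R = -12 + 3 \left(-120 + R\right) 2 R = -12 + 3 \cdot 2 R \left(-120 + R\right) = -12 + 6 R \left(-120 + R\right)$)
$y{\left(-7 \right)} \left(P + 1184\right) = \left(-12 - -5040 + 6 \left(-7\right)^{2}\right) \left(-1427 + 1184\right) = \left(-12 + 5040 + 6 \cdot 49\right) \left(-243\right) = \left(-12 + 5040 + 294\right) \left(-243\right) = 5322 \left(-243\right) = -1293246$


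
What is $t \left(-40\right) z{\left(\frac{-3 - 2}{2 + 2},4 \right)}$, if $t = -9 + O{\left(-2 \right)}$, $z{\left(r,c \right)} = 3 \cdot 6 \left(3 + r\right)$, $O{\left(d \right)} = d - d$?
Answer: $11340$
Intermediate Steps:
$O{\left(d \right)} = 0$
$z{\left(r,c \right)} = 54 + 18 r$ ($z{\left(r,c \right)} = 18 \left(3 + r\right) = 54 + 18 r$)
$t = -9$ ($t = -9 + 0 = -9$)
$t \left(-40\right) z{\left(\frac{-3 - 2}{2 + 2},4 \right)} = \left(-9\right) \left(-40\right) \left(54 + 18 \frac{-3 - 2}{2 + 2}\right) = 360 \left(54 + 18 \left(- \frac{5}{4}\right)\right) = 360 \left(54 - \frac{45}{2}\right) = 360 \cdot \frac{63}{2} = 11340$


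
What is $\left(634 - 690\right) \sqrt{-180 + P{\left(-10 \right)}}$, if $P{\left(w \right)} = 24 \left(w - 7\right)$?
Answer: $- 784 i \sqrt{3} \approx - 1357.9 i$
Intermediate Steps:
$P{\left(w \right)} = -168 + 24 w$ ($P{\left(w \right)} = 24 \left(-7 + w\right) = -168 + 24 w$)
$\left(634 - 690\right) \sqrt{-180 + P{\left(-10 \right)}} = \left(634 - 690\right) \sqrt{-180 + \left(-168 + 24 \left(-10\right)\right)} = \left(634 - 690\right) \sqrt{-180 - 408} = - 56 \sqrt{-180 - 408} = - 56 \sqrt{-588} = - 56 \cdot 14 i \sqrt{3} = - 784 i \sqrt{3}$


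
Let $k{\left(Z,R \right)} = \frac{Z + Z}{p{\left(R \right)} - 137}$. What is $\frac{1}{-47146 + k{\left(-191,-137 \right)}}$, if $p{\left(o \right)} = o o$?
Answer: $- \frac{9316}{439212327} \approx -2.1211 \cdot 10^{-5}$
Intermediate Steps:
$p{\left(o \right)} = o^{2}$
$k{\left(Z,R \right)} = \frac{2 Z}{-137 + R^{2}}$ ($k{\left(Z,R \right)} = \frac{Z + Z}{R^{2} - 137} = \frac{2 Z}{-137 + R^{2}}$)
$\frac{1}{-47146 + k{\left(-191,-137 \right)}} = \frac{1}{-47146 + 2 \left(-191\right) \frac{1}{-137 + \left(-137\right)^{2}}} = \frac{1}{-47146 + 2 \left(-191\right) \frac{1}{-137 + 18769}} = \frac{1}{-47146 + 2 \left(-191\right) \frac{1}{18632}} = \frac{1}{-47146 - \frac{191}{9316}} = \frac{1}{- \frac{439212327}{9316}} = - \frac{9316}{439212327}$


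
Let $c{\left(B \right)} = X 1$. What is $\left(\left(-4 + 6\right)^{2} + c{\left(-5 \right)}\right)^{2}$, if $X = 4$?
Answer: $64$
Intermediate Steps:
$c{\left(B \right)} = 4$ ($c{\left(B \right)} = 4 \cdot 1 = 4$)
$\left(\left(-4 + 6\right)^{2} + c{\left(-5 \right)}\right)^{2} = \left(\left(-4 + 6\right)^{2} + 4\right)^{2} = \left(2^{2} + 4\right)^{2} = \left(4 + 4\right)^{2} = 8^{2} = 64$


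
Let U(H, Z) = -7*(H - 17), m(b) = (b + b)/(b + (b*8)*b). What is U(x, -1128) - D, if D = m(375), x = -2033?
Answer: 43064348/3001 ≈ 14350.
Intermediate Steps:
m(b) = 2*b/(b + 8*b**2) (m(b) = (2*b)/(b + (8*b)*b) = (2*b)/(b + 8*b**2) = 2*b/(b + 8*b**2))
U(H, Z) = 119 - 7*H (U(H, Z) = -7*(-17 + H) = 119 - 7*H)
D = 2/3001 (D = 2/(1 + 8*375) = 2/(1 + 3000) = 2/3001 ≈ 0.00066644)
U(x, -1128) - D = (119 - 7*(-2033)) - 1*2/3001 = (119 + 14231) - 2/3001 = 14350 - 2/3001 = 43064348/3001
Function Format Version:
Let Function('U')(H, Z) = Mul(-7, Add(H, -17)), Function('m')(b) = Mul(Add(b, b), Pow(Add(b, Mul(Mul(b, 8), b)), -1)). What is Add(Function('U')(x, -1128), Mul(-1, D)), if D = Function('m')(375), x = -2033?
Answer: Rational(43064348, 3001) ≈ 14350.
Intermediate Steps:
Function('m')(b) = Mul(2, b, Pow(Add(b, Mul(8, Pow(b, 2))), -1)) (Function('m')(b) = Mul(Mul(2, b), Pow(Add(b, Mul(Mul(8, b), b)), -1)) = Mul(Mul(2, b), Pow(Add(b, Mul(8, Pow(b, 2))), -1)) = Mul(2, b, Pow(Add(b, Mul(8, Pow(b, 2))), -1)))
Function('U')(H, Z) = Add(119, Mul(-7, H)) (Function('U')(H, Z) = Mul(-7, Add(-17, H)) = Add(119, Mul(-7, H)))
D = Rational(2, 3001) (D = Mul(2, Pow(Add(1, Mul(8, 375)), -1)) = Mul(2, Pow(Add(1, 3000), -1)) = Mul(2, Pow(3001, -1)) = Mul(2, Rational(1, 3001)) = Rational(2, 3001) ≈ 0.00066644)
Add(Function('U')(x, -1128), Mul(-1, D)) = Add(Add(119, Mul(-7, -2033)), Mul(-1, Rational(2, 3001))) = Add(Add(119, 14231), Rational(-2, 3001)) = Add(14350, Rational(-2, 3001)) = Rational(43064348, 3001)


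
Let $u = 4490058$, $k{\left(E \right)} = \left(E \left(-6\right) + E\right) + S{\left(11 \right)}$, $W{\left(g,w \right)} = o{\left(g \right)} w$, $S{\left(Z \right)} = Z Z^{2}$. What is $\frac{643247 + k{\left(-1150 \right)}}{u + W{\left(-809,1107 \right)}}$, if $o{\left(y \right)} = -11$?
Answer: $\frac{216776}{1492627} \approx 0.14523$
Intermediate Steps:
$S{\left(Z \right)} = Z^{3}$
$W{\left(g,w \right)} = - 11 w$
$k{\left(E \right)} = 1331 - 5 E$ ($k{\left(E \right)} = \left(E \left(-6\right) + E\right) + 11^{3} = \left(- 6 E + E\right) + 1331 = - 5 E + 1331 = 1331 - 5 E$)
$\frac{643247 + k{\left(-1150 \right)}}{u + W{\left(-809,1107 \right)}} = \frac{643247 + \left(1331 - -5750\right)}{4490058 - 12177} = \frac{643247 + \left(1331 + 5750\right)}{4490058 - 12177} = \frac{643247 + 7081}{4477881} = 650328 \cdot \frac{1}{4477881} = \frac{216776}{1492627}$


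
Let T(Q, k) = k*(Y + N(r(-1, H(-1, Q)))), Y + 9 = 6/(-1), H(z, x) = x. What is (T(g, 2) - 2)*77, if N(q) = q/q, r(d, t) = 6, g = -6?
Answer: -2310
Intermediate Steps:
N(q) = 1
Y = -15 (Y = -9 + 6/(-1) = -9 + 6*(-1) = -9 - 6 = -15)
T(Q, k) = -14*k (T(Q, k) = k*(-15 + 1) = k*(-14) = -14*k)
(T(g, 2) - 2)*77 = (-14*2 - 2)*77 = (-28 - 2)*77 = -30*77 = -2310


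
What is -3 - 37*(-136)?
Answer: 5029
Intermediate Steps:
-3 - 37*(-136) = -3 + 5032 = 5029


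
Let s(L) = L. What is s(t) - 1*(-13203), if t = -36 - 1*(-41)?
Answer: 13208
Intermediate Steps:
t = 5 (t = -36 + 41 = 5)
s(t) - 1*(-13203) = 5 - 1*(-13203) = 5 + 13203 = 13208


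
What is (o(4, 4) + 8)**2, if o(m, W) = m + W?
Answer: 256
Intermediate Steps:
o(m, W) = W + m
(o(4, 4) + 8)**2 = ((4 + 4) + 8)**2 = (8 + 8)**2 = 16**2 = 256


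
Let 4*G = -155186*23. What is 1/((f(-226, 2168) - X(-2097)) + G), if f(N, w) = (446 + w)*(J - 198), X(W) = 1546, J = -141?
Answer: -2/3560023 ≈ -5.6179e-7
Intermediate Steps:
f(N, w) = -151194 - 339*w (f(N, w) = (446 + w)*(-141 - 198) = (446 + w)*(-339) = -151194 - 339*w)
G = -1784639/2 (G = (-155186*23)/4 = (¼)*(-3569278) = -1784639/2 ≈ -8.9232e+5)
1/((f(-226, 2168) - X(-2097)) + G) = 1/(((-151194 - 339*2168) - 1*1546) - 1784639/2) = 1/(((-151194 - 734952) - 1546) - 1784639/2) = 1/((-886146 - 1546) - 1784639/2) = 1/(-887692 - 1784639/2) = 1/(-3560023/2) = -2/3560023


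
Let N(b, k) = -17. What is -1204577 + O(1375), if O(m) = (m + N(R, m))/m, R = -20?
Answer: -1656292017/1375 ≈ -1.2046e+6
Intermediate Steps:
O(m) = (-17 + m)/m (O(m) = (m - 17)/m = (-17 + m)/m)
-1204577 + O(1375) = -1204577 + (-17 + 1375)/1375 = -1204577 + (1/1375)*1358 = -1204577 + 1358/1375 = -1656292017/1375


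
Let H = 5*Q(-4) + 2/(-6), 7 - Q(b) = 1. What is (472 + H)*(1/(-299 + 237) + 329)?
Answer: 10232495/62 ≈ 1.6504e+5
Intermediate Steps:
Q(b) = 6 (Q(b) = 7 - 1*1 = 7 - 1 = 6)
H = 89/3 (H = 5*6 + 2/(-6) = 30 + 2*(-⅙) = 30 - ⅓ = 89/3 ≈ 29.667)
(472 + H)*(1/(-299 + 237) + 329) = (472 + 89/3)*(1/(-299 + 237) + 329) = 1505*(1/(-62) + 329)/3 = 1505*(-1/62 + 329)/3 = (1505/3)*(20397/62) = 10232495/62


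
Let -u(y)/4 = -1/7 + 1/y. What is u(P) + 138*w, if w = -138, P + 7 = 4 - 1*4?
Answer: -133300/7 ≈ -19043.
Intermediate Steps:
P = -7 (P = -7 + (4 - 1*4) = -7 + (4 - 4) = -7 + 0 = -7)
u(y) = 4/7 - 4/y (u(y) = -4*(-1/7 + 1/y) = -4*(-1*⅐ + 1/y) = -4*(-⅐ + 1/y) = 4/7 - 4/y)
u(P) + 138*w = (4/7 - 4/(-7)) + 138*(-138) = (4/7 - 4*(-⅐)) - 19044 = (4/7 + 4/7) - 19044 = 8/7 - 19044 = -133300/7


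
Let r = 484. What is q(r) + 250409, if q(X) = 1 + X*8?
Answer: 254282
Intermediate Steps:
q(X) = 1 + 8*X
q(r) + 250409 = (1 + 8*484) + 250409 = (1 + 3872) + 250409 = 3873 + 250409 = 254282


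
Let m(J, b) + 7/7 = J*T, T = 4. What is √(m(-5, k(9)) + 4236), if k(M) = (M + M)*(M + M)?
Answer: √4215 ≈ 64.923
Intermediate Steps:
k(M) = 4*M² (k(M) = (2*M)*(2*M) = 4*M²)
m(J, b) = -1 + 4*J (m(J, b) = -1 + J*4 = -1 + 4*J)
√(m(-5, k(9)) + 4236) = √((-1 + 4*(-5)) + 4236) = √((-1 - 20) + 4236) = √(-21 + 4236) = √4215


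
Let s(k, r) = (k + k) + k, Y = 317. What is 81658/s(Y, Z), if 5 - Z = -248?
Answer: 81658/951 ≈ 85.865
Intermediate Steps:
Z = 253 (Z = 5 - 1*(-248) = 5 + 248 = 253)
s(k, r) = 3*k (s(k, r) = 2*k + k = 3*k)
81658/s(Y, Z) = 81658/((3*317)) = 81658/951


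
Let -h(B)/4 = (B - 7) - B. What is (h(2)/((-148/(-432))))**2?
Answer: 9144576/1369 ≈ 6679.8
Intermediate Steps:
h(B) = 28 (h(B) = -4*((B - 7) - B) = -4*((-7 + B) - B) = -4*(-7) = 28)
(h(2)/((-148/(-432))))**2 = (28/((-148/(-432))))**2 = (28/((-148*(-1/432))))**2 = (28/(37/108))**2 = (28*(108/37))**2 = (3024/37)**2 = 9144576/1369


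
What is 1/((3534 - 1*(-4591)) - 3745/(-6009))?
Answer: 6009/48826870 ≈ 0.00012307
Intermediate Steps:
1/((3534 - 1*(-4591)) - 3745/(-6009)) = 1/((3534 + 4591) - 3745*(-1/6009)) = 1/(8125 + 3745/6009) = 1/(48826870/6009) = 6009/48826870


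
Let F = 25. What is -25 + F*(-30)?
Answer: -775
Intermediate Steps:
-25 + F*(-30) = -25 + 25*(-30) = -25 - 750 = -775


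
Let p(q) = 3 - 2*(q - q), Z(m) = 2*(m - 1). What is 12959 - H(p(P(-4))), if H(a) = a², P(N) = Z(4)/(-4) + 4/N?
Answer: 12950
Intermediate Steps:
Z(m) = -2 + 2*m (Z(m) = 2*(-1 + m) = -2 + 2*m)
P(N) = -3/2 + 4/N (P(N) = (-2 + 2*4)/(-4) + 4/N = (-2 + 8)*(-¼) + 4/N = 6*(-¼) + 4/N = -3/2 + 4/N)
p(q) = 3 (p(q) = 3 - 2*0 = 3 + 0 = 3)
12959 - H(p(P(-4))) = 12959 - 1*3² = 12959 - 1*9 = 12959 - 9 = 12950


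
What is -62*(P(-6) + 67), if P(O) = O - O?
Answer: -4154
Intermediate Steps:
P(O) = 0
-62*(P(-6) + 67) = -62*(0 + 67) = -62*67 = -4154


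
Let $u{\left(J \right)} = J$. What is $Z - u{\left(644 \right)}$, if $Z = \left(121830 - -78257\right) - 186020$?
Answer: $13423$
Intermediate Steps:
$Z = 14067$ ($Z = \left(121830 + 78257\right) - 186020 = 200087 - 186020 = 14067$)
$Z - u{\left(644 \right)} = 14067 - 644 = 13423$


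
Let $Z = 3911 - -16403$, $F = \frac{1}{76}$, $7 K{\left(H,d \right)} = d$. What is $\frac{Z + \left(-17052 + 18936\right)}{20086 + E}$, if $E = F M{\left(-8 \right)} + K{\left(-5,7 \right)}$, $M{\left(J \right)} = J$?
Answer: $\frac{421762}{381651} \approx 1.1051$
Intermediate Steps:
$K{\left(H,d \right)} = \frac{d}{7}$
$F = \frac{1}{76} \approx 0.013158$
$Z = 20314$ ($Z = 3911 + 16403 = 20314$)
$E = \frac{17}{19}$ ($E = \frac{1}{76} \left(-8\right) + \frac{1}{7} \cdot 7 = - \frac{2}{19} + 1 = \frac{17}{19} \approx 0.89474$)
$\frac{Z + \left(-17052 + 18936\right)}{20086 + E} = \frac{20314 + \left(-17052 + 18936\right)}{20086 + \frac{17}{19}} = \frac{20314 + 1884}{\frac{381651}{19}} = 22198 \cdot \frac{19}{381651} = \frac{421762}{381651}$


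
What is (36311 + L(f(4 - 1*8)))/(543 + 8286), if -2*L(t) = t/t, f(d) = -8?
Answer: 8069/1962 ≈ 4.1126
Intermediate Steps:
L(t) = -½ (L(t) = -t/(2*t) = -½*1 = -½)
(36311 + L(f(4 - 1*8)))/(543 + 8286) = (36311 - ½)/(543 + 8286) = (72621/2)/8829 = (72621/2)*(1/8829) = 8069/1962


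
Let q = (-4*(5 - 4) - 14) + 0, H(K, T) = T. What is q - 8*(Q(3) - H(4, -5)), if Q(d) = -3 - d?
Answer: -10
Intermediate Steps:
q = -18 (q = (-4*1 - 14) + 0 = (-4 - 14) + 0 = -18 + 0 = -18)
q - 8*(Q(3) - H(4, -5)) = -18 - 8*((-3 - 1*3) - 1*(-5)) = -18 - 8*((-3 - 3) + 5) = -18 - 8*(-6 + 5) = -18 - 8*(-1) = -18 + 8 = -10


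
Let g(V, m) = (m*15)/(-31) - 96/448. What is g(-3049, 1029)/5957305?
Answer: -216183/2585470370 ≈ -8.3615e-5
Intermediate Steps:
g(V, m) = -3/14 - 15*m/31 (g(V, m) = (15*m)*(-1/31) - 96*1/448 = -15*m/31 - 3/14 = -3/14 - 15*m/31)
g(-3049, 1029)/5957305 = (-3/14 - 15/31*1029)/5957305 = (-3/14 - 15435/31)*(1/5957305) = -216183/434*1/5957305 = -216183/2585470370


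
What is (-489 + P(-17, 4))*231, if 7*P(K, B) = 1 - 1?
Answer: -112959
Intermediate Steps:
P(K, B) = 0 (P(K, B) = (1 - 1)/7 = (1/7)*0 = 0)
(-489 + P(-17, 4))*231 = (-489 + 0)*231 = -489*231 = -112959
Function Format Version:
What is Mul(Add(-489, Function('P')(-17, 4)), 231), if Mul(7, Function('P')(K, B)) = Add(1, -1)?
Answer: -112959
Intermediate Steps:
Function('P')(K, B) = 0 (Function('P')(K, B) = Mul(Rational(1, 7), Add(1, -1)) = Mul(Rational(1, 7), 0) = 0)
Mul(Add(-489, Function('P')(-17, 4)), 231) = Mul(Add(-489, 0), 231) = Mul(-489, 231) = -112959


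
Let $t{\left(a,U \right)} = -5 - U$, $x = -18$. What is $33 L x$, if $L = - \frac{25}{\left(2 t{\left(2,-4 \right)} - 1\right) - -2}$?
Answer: $-14850$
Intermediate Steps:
$L = 25$ ($L = - \frac{25}{\left(2 \left(-5 - -4\right) - 1\right) - -2} = - \frac{25}{\left(2 \left(-5 + 4\right) - 1\right) + 2} = - \frac{25}{\left(2 \left(-1\right) - 1\right) + 2} = - \frac{25}{\left(-2 - 1\right) + 2} = - \frac{25}{-3 + 2} = - \frac{25}{-1} = \left(-25\right) \left(-1\right) = 25$)
$33 L x = 33 \cdot 25 \left(-18\right) = 825 \left(-18\right) = -14850$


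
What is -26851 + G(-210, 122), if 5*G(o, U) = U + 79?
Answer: -134054/5 ≈ -26811.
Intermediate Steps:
G(o, U) = 79/5 + U/5 (G(o, U) = (U + 79)/5 = (79 + U)/5 = 79/5 + U/5)
-26851 + G(-210, 122) = -26851 + (79/5 + (⅕)*122) = -26851 + (79/5 + 122/5) = -26851 + 201/5 = -134054/5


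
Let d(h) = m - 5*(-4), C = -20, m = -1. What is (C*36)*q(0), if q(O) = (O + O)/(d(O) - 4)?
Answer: 0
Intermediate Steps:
d(h) = 19 (d(h) = -1 - 5*(-4) = -1 + 20 = 19)
q(O) = 2*O/15 (q(O) = (O + O)/(19 - 4) = (2*O)/15 = (2*O)*(1/15) = 2*O/15)
(C*36)*q(0) = (-20*36)*((2/15)*0) = -720*0 = 0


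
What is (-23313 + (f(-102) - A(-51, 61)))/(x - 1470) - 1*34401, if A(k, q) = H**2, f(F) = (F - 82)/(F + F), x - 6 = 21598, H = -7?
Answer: -17662653925/513417 ≈ -34402.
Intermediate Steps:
x = 21604 (x = 6 + 21598 = 21604)
f(F) = (-82 + F)/(2*F) (f(F) = (-82 + F)/((2*F)) = (-82 + F)*(1/(2*F)) = (-82 + F)/(2*F))
A(k, q) = 49 (A(k, q) = (-7)**2 = 49)
(-23313 + (f(-102) - A(-51, 61)))/(x - 1470) - 1*34401 = (-23313 + ((1/2)*(-82 - 102)/(-102) - 1*49))/(21604 - 1470) - 1*34401 = (-23313 + ((1/2)*(-1/102)*(-184) - 49))/20134 - 34401 = (-23313 + (46/51 - 49))*(1/20134) - 34401 = (-23313 - 2453/51)*(1/20134) - 34401 = -1191416/51*1/20134 - 34401 = -595708/513417 - 34401 = -17662653925/513417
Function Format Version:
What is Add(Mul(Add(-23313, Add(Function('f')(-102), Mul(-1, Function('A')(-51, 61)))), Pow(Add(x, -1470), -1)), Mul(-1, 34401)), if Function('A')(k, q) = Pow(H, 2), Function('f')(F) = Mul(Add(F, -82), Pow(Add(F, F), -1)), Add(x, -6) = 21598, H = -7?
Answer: Rational(-17662653925, 513417) ≈ -34402.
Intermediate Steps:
x = 21604 (x = Add(6, 21598) = 21604)
Function('f')(F) = Mul(Rational(1, 2), Pow(F, -1), Add(-82, F)) (Function('f')(F) = Mul(Add(-82, F), Pow(Mul(2, F), -1)) = Mul(Add(-82, F), Mul(Rational(1, 2), Pow(F, -1))) = Mul(Rational(1, 2), Pow(F, -1), Add(-82, F)))
Function('A')(k, q) = 49 (Function('A')(k, q) = Pow(-7, 2) = 49)
Add(Mul(Add(-23313, Add(Function('f')(-102), Mul(-1, Function('A')(-51, 61)))), Pow(Add(x, -1470), -1)), Mul(-1, 34401)) = Add(Mul(Add(-23313, Add(Mul(Rational(1, 2), Pow(-102, -1), Add(-82, -102)), Mul(-1, 49))), Pow(Add(21604, -1470), -1)), Mul(-1, 34401)) = Add(Mul(Add(-23313, Add(Mul(Rational(1, 2), Rational(-1, 102), -184), -49)), Pow(20134, -1)), -34401) = Add(Mul(Add(-23313, Add(Rational(46, 51), -49)), Rational(1, 20134)), -34401) = Add(Mul(Add(-23313, Rational(-2453, 51)), Rational(1, 20134)), -34401) = Add(Mul(Rational(-1191416, 51), Rational(1, 20134)), -34401) = Add(Rational(-595708, 513417), -34401) = Rational(-17662653925, 513417)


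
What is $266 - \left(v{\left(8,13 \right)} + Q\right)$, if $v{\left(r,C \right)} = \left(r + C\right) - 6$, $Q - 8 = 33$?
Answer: $210$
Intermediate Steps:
$Q = 41$ ($Q = 8 + 33 = 41$)
$v{\left(r,C \right)} = -6 + C + r$ ($v{\left(r,C \right)} = \left(C + r\right) - 6 = -6 + C + r$)
$266 - \left(v{\left(8,13 \right)} + Q\right) = 266 - \left(\left(-6 + 13 + 8\right) + 41\right) = 266 - \left(15 + 41\right) = 266 - 56 = 210$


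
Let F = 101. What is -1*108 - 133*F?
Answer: -13541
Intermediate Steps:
-1*108 - 133*F = -1*108 - 133*101 = -108 - 13433 = -13541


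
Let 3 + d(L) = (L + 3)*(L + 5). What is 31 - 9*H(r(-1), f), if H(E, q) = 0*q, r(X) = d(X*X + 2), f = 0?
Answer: 31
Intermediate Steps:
d(L) = -3 + (3 + L)*(5 + L) (d(L) = -3 + (L + 3)*(L + 5) = -3 + (3 + L)*(5 + L))
r(X) = 28 + (2 + X²)² + 8*X² (r(X) = 12 + (X*X + 2)² + 8*(X*X + 2) = 12 + (X² + 2)² + 8*(X² + 2) = 12 + (2 + X²)² + 8*(2 + X²) = 12 + (2 + X²)² + (16 + 8*X²) = 28 + (2 + X²)² + 8*X²)
H(E, q) = 0
31 - 9*H(r(-1), f) = 31 - 9*0 = 31 + 0 = 31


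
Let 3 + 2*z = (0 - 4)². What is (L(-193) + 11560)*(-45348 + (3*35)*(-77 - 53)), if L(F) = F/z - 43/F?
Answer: -1706818098798/2509 ≈ -6.8028e+8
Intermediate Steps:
z = 13/2 (z = -3/2 + (0 - 4)²/2 = -3/2 + (½)*(-4)² = -3/2 + (½)*16 = -3/2 + 8 = 13/2 ≈ 6.5000)
L(F) = -43/F + 2*F/13 (L(F) = F/(13/2) - 43/F = F*(2/13) - 43/F = 2*F/13 - 43/F = -43/F + 2*F/13)
(L(-193) + 11560)*(-45348 + (3*35)*(-77 - 53)) = ((-43/(-193) + (2/13)*(-193)) + 11560)*(-45348 + (3*35)*(-77 - 53)) = ((-43*(-1/193) - 386/13) + 11560)*(-45348 + 105*(-130)) = ((43/193 - 386/13) + 11560)*(-45348 - 13650) = (-73939/2509 + 11560)*(-58998) = (28930101/2509)*(-58998) = -1706818098798/2509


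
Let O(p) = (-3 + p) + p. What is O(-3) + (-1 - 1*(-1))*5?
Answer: -9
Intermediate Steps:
O(p) = -3 + 2*p
O(-3) + (-1 - 1*(-1))*5 = (-3 + 2*(-3)) + (-1 - 1*(-1))*5 = (-3 - 6) + (-1 + 1)*5 = -9 + 0*5 = -9 + 0 = -9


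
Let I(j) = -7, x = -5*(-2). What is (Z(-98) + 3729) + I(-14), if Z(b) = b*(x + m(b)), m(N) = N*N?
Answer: -938450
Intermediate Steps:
m(N) = N²
x = 10
Z(b) = b*(10 + b²)
(Z(-98) + 3729) + I(-14) = (-98*(10 + (-98)²) + 3729) - 7 = (-98*(10 + 9604) + 3729) - 7 = (-98*9614 + 3729) - 7 = (-942172 + 3729) - 7 = -938443 - 7 = -938450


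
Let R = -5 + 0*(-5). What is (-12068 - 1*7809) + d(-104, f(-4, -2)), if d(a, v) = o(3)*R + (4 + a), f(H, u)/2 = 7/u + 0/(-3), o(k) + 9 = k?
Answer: -19947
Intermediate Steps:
o(k) = -9 + k
R = -5 (R = -5 + 0 = -5)
f(H, u) = 14/u (f(H, u) = 2*(7/u + 0/(-3)) = 2*(7/u + 0*(-⅓)) = 2*(7/u + 0) = 2*(7/u) = 14/u)
d(a, v) = 34 + a (d(a, v) = (-9 + 3)*(-5) + (4 + a) = -6*(-5) + (4 + a) = 30 + (4 + a) = 34 + a)
(-12068 - 1*7809) + d(-104, f(-4, -2)) = (-12068 - 1*7809) + (34 - 104) = (-12068 - 7809) - 70 = -19877 - 70 = -19947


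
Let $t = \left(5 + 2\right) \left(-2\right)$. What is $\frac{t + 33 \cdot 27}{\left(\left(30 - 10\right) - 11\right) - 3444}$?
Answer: $- \frac{877}{3435} \approx -0.25531$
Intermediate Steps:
$t = -14$ ($t = 7 \left(-2\right) = -14$)
$\frac{t + 33 \cdot 27}{\left(\left(30 - 10\right) - 11\right) - 3444} = \frac{-14 + 33 \cdot 27}{\left(\left(30 - 10\right) - 11\right) - 3444} = \frac{-14 + 891}{\left(20 - 11\right) - 3444} = \frac{877}{9 - 3444} = \frac{877}{-3435} = 877 \left(- \frac{1}{3435}\right) = - \frac{877}{3435}$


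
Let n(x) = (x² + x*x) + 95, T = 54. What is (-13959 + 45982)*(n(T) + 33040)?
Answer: 1247840241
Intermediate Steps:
n(x) = 95 + 2*x² (n(x) = (x² + x²) + 95 = 2*x² + 95 = 95 + 2*x²)
(-13959 + 45982)*(n(T) + 33040) = (-13959 + 45982)*((95 + 2*54²) + 33040) = 32023*((95 + 2*2916) + 33040) = 32023*((95 + 5832) + 33040) = 32023*(5927 + 33040) = 32023*38967 = 1247840241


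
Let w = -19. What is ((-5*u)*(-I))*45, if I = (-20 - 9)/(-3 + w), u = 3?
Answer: 19575/22 ≈ 889.77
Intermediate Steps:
I = 29/22 (I = (-20 - 9)/(-3 - 19) = -29/(-22) = -29*(-1/22) = 29/22 ≈ 1.3182)
((-5*u)*(-I))*45 = ((-5*3)*(-1*29/22))*45 = -15*(-29/22)*45 = (435/22)*45 = 19575/22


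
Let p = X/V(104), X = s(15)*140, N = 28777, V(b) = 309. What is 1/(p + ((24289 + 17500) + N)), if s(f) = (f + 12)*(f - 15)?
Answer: 1/70566 ≈ 1.4171e-5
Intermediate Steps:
s(f) = (-15 + f)*(12 + f) (s(f) = (12 + f)*(-15 + f) = (-15 + f)*(12 + f))
X = 0 (X = (-180 + 15**2 - 3*15)*140 = (-180 + 225 - 45)*140 = 0*140 = 0)
p = 0 (p = 0/309 = 0*(1/309) = 0)
1/(p + ((24289 + 17500) + N)) = 1/(0 + ((24289 + 17500) + 28777)) = 1/(0 + (41789 + 28777)) = 1/(0 + 70566) = 1/70566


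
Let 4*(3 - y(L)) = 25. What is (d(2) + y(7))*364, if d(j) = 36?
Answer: 11921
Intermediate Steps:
y(L) = -13/4 (y(L) = 3 - ¼*25 = 3 - 25/4 = -13/4)
(d(2) + y(7))*364 = (36 - 13/4)*364 = (131/4)*364 = 11921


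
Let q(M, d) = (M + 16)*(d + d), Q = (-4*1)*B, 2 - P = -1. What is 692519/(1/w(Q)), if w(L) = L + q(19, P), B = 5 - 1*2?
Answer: 137118762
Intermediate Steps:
B = 3 (B = 5 - 2 = 3)
P = 3 (P = 2 - 1*(-1) = 2 + 1 = 3)
Q = -12 (Q = -4*1*3 = -4*3 = -12)
q(M, d) = 2*d*(16 + M) (q(M, d) = (16 + M)*(2*d) = 2*d*(16 + M))
w(L) = 210 + L (w(L) = L + 2*3*(16 + 19) = L + 2*3*35 = L + 210 = 210 + L)
692519/(1/w(Q)) = 692519/(1/(210 - 12)) = 692519/(1/198) = 692519*198 = 137118762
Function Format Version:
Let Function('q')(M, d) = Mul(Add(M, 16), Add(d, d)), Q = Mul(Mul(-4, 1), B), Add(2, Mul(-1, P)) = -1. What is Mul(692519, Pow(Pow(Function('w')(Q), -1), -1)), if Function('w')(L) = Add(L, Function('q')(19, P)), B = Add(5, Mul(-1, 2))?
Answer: 137118762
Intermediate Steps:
B = 3 (B = Add(5, -2) = 3)
P = 3 (P = Add(2, Mul(-1, -1)) = Add(2, 1) = 3)
Q = -12 (Q = Mul(Mul(-4, 1), 3) = Mul(-4, 3) = -12)
Function('q')(M, d) = Mul(2, d, Add(16, M)) (Function('q')(M, d) = Mul(Add(16, M), Mul(2, d)) = Mul(2, d, Add(16, M)))
Function('w')(L) = Add(210, L) (Function('w')(L) = Add(L, Mul(2, 3, Add(16, 19))) = Add(L, Mul(2, 3, 35)) = Add(L, 210) = Add(210, L))
Mul(692519, Pow(Pow(Function('w')(Q), -1), -1)) = Mul(692519, Pow(Pow(Add(210, -12), -1), -1)) = Mul(692519, Pow(Pow(198, -1), -1)) = Mul(692519, Pow(Rational(1, 198), -1)) = Mul(692519, 198) = 137118762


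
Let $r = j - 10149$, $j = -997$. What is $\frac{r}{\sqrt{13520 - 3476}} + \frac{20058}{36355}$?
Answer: $\frac{20058}{36355} - \frac{5573 \sqrt{31}}{279} \approx -110.66$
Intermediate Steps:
$r = -11146$ ($r = -997 - 10149 = -11146$)
$\frac{r}{\sqrt{13520 - 3476}} + \frac{20058}{36355} = - \frac{11146}{\sqrt{13520 - 3476}} + \frac{20058}{36355} = - \frac{11146}{\sqrt{10044}} + 20058 \cdot \frac{1}{36355} = - \frac{11146}{18 \sqrt{31}} + \frac{20058}{36355} = - 11146 \frac{\sqrt{31}}{558} + \frac{20058}{36355} = - \frac{5573 \sqrt{31}}{279} + \frac{20058}{36355} = \frac{20058}{36355} - \frac{5573 \sqrt{31}}{279}$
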